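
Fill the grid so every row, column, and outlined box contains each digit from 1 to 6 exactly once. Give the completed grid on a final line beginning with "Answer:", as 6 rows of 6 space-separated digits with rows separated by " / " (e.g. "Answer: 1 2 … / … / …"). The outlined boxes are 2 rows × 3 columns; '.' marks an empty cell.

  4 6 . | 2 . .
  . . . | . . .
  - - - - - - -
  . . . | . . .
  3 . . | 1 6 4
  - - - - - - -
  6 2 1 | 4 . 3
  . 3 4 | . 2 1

Step 1. [r1c6∈{5}] nothing but 5 survives at r1c6, so r1c6=5.
Step 2. [r4c2∈{5}] r4c2 has the single candidate 5. So r4c2=5.
Step 3. [r2c3∈{2,3,5}] in col 3, 5 fits only at r2c3. So r2c3=5.
Step 4. [r2c2∈{1}] r2c2 is down to just 1 ⇒ r2c2=1.
Step 5. [r6c4∈{5,6}] row 6 places 6 nowhere but r6c4, so r6c4=6.
Step 6. [r2c4∈{3}] r2c4 has the single candidate 3. So r2c4=3.
Step 7. [r4c3∈{2}] r4c3 is down to just 2 ⇒ r4c3=2.
Step 8. [r3c4∈{5}] r3c4 is down to just 5 ⇒ r3c4=5.
Step 9. [r2c1∈{2}] r2c1 has the single candidate 2 ⇒ r2c1=2.
Step 10. [r3c5∈{3}] r3c5 has the single candidate 3 ⇒ r3c5=3.
Step 11. [r2c6∈{6}] r2c6's peers cover all but 6 ⇒ r2c6=6.
Step 12. [r1c3∈{3}] r1c3 has the single candidate 3 ⇒ r1c3=3.
Step 13. [r3c2∈{4}] r3c2 is down to just 4. So r3c2=4.
Step 14. [r6c1∈{5}] r6c1's peers cover all but 5 ⇒ r6c1=5.
Step 15. [r1c5∈{1}] r1c5 is down to just 1, so r1c5=1.
Step 16. [r5c5∈{5}] nothing but 5 survives at r5c5 ⇒ r5c5=5.
Step 17. [r3c3∈{6}] nothing but 6 survives at r3c3 ⇒ r3c3=6.
Step 18. [r3c1∈{1}] r3c1 is down to just 1 ⇒ r3c1=1.
Step 19. [r3c6∈{2}] nothing but 2 survives at r3c6. So r3c6=2.
Step 20. [r2c5∈{4}] only 4 remains possible at r2c5, so r2c5=4.

Answer: 4 6 3 2 1 5 / 2 1 5 3 4 6 / 1 4 6 5 3 2 / 3 5 2 1 6 4 / 6 2 1 4 5 3 / 5 3 4 6 2 1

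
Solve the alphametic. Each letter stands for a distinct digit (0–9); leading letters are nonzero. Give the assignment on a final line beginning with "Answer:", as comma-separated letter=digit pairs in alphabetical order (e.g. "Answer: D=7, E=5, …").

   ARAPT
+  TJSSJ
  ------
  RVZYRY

Step 1. [col 1: T + J ≡ Y (mod 10)] several values work for T in column 1 (T + J ≡ Y (mod 10), carry-in 0); try T=6. So T=6.
Step 2. [col 1: T + J ≡ Y (mod 10)] column 1 (T + J ≡ Y (mod 10), carry-in 0) doesn't pin Y yet; pick Y=3 and continue. So Y=3.
Step 3. [col 1: T + J ≡ Y (mod 10)] column 1: given T=6, Y=3, carry-in 0, and digits 3,6 already taken and all letters distinct, T+J≡Y (mod 10) forces J=7 ⇒ J=7.
Step 4. [col 2: P + S ≡ R (mod 10)] P=2 is one option consistent with column 2 (P + S ≡ R (mod 10), carry-in 1) — take it. So P=2.
Step 5. [col 2: P + S ≡ R (mod 10)] no forcing yet in column 2 (carry-in 1); R=1 is free and consistent — try it ⇒ R=1.
Step 6. [col 2: P + S ≡ R (mod 10)] in column 2 we have P+S≡R with carry-in 1; given P=2, R=1 and digits 1,2,3,6,7 already taken and all letters distinct, that pins S to 8. So S=8.
Step 7. [col 3: A + S ≡ Y (mod 10)] column 3 reads A+S+carry(1)=Y with S=8, Y=3; with digits 1,2,3,6,7,8 already taken and all letters distinct, the only value for A is 4. So A=4.
Step 8. [col 4: R + J ≡ Z (mod 10)] from column 4 (R=1, J=7, carry-in 1, digits 1,2,3,4,6,7,8 already taken and all letters distinct): Z must equal 9 ⇒ Z=9.
Step 9. [col 5: A + T ≡ V (mod 10)] column 5 reads A+T+carry(0)=V with A=4, T=6; with digits 1,2,3,4,6,7,8,9 already taken and all letters distinct, the only value for V is 0 ⇒ V=0.

Answer: A=4, J=7, P=2, R=1, S=8, T=6, V=0, Y=3, Z=9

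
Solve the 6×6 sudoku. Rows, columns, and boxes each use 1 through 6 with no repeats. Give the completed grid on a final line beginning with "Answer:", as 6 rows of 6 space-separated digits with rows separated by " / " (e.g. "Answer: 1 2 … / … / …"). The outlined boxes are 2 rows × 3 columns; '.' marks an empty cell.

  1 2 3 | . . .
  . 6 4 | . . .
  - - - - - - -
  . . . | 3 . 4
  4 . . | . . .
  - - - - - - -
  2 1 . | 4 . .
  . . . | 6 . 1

Step 1. [r3c2∈{5}] r3c2's peers cover all but 5. So r3c2=5.
Step 2. [r1c4∈{5}] only 5 remains possible at r1c4 ⇒ r1c4=5.
Step 3. [r6c5∈{2,3,5}] row 6 places 2 nowhere but r6c5, so r6c5=2.
Step 4. [r5c3∈{5,6}] across row 5, 6 lands solely at r5c3. So r5c3=6.
Step 5. [r6c1∈{3,5}] col 1 places 3 nowhere but r6c1 ⇒ r6c1=3.
Step 6. [r3c3∈{1,2}] across row 3, 2 lands solely at r3c3. So r3c3=2.
Step 7. [r3c5∈{1,6}] r3c5 is the only open cell in row 3 admitting 1. So r3c5=1.
Step 8. [r4c4∈{2}] only 2 remains possible at r4c4 ⇒ r4c4=2.
Step 9. [r1c6∈{6}] r1c6 has the single candidate 6. So r1c6=6.
Step 10. [r2c5∈{3}] r2c5 has the single candidate 3 ⇒ r2c5=3.
Step 11. [r5c5∈{5}] only 5 remains possible at r5c5. So r5c5=5.
Step 12. [r4c3∈{1}] r4c3's peers cover all but 1. So r4c3=1.
Step 13. [r4c2∈{3}] r4c2 has the single candidate 3. So r4c2=3.
Step 14. [r4c6∈{5}] r4c6 has the single candidate 5 ⇒ r4c6=5.
Step 15. [r2c4∈{1}] r2c4 has the single candidate 1. So r2c4=1.
Step 16. [r6c3∈{5}] nothing but 5 survives at r6c3. So r6c3=5.
Step 17. [r1c5∈{4}] r1c5 has the single candidate 4 ⇒ r1c5=4.
Step 18. [r3c1∈{6}] r3c1's peers cover all but 6. So r3c1=6.
Step 19. [r2c6∈{2}] nothing but 2 survives at r2c6 ⇒ r2c6=2.
Step 20. [r5c6∈{3}] only 3 remains possible at r5c6, so r5c6=3.
Step 21. [r6c2∈{4}] only 4 remains possible at r6c2. So r6c2=4.
Step 22. [r2c1∈{5}] r2c1 has the single candidate 5. So r2c1=5.
Step 23. [r4c5∈{6}] r4c5 has the single candidate 6 ⇒ r4c5=6.

Answer: 1 2 3 5 4 6 / 5 6 4 1 3 2 / 6 5 2 3 1 4 / 4 3 1 2 6 5 / 2 1 6 4 5 3 / 3 4 5 6 2 1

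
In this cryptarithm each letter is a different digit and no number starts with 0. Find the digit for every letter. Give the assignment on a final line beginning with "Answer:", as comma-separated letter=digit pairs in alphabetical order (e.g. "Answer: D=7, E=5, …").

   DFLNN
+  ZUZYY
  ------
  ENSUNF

Step 1. [col 1: N + Y ≡ F (mod 10)] several values work for F in column 1 (N + Y ≡ F (mod 10), carry-in 0); try F=3. So F=3.
Step 2. [col 1: N + Y ≡ F (mod 10)] no forcing yet in column 1 (carry-in 0); N=4 is free and consistent — try it ⇒ N=4.
Step 3. [E] E is the leading digit of a 6-digit sum of two 5-digit numbers; the final carry is exactly 1, so E=1.
Step 4. [col 1: N + Y ≡ F (mod 10)] from column 1 (N=4, F=3, carry-in 0, digits 1,3,4 already taken and all letters distinct): Y must equal 9. So Y=9.
Step 5. [col 3: L + Z ≡ U (mod 10)] column 3 (L + Z ≡ U (mod 10), carry-in 1) doesn't pin U yet; pick U=6 and continue, so U=6.
Step 6. [col 3: L + Z ≡ U (mod 10)] several values work for L in column 3 (L + Z ≡ U (mod 10), carry-in 1); try L=7 ⇒ L=7.
Step 7. [col 3: L + Z ≡ U (mod 10)] column 3 reads L+Z+carry(1)=U with L=7, U=6; with digits 1,3,4,6,7,9 already taken and all letters distinct, the only value for Z is 8. So Z=8.
Step 8. [col 4: F + U ≡ S (mod 10)] from column 4 (F=3, U=6, carry-in 1, digits 1,3,4,6,7,8,9 already taken and all letters distinct): S must equal 0, so S=0.
Step 9. [col 5: D + Z ≡ N (mod 10)] in column 5 we have D+Z≡N with carry-in 1; given Z=8, N=4 and digits 0,1,3,4,6,7,8,9 already taken and all letters distinct, that pins D to 5, so D=5.

Answer: D=5, E=1, F=3, L=7, N=4, S=0, U=6, Y=9, Z=8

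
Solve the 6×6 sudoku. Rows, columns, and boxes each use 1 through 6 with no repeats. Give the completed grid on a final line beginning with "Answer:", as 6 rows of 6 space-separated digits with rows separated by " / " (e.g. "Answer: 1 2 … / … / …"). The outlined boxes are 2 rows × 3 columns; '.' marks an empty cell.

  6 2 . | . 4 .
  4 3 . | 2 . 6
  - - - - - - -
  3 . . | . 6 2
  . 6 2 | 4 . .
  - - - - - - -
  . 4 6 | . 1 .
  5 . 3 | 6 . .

Step 1. [r2c5∈{5}] nothing but 5 survives at r2c5 ⇒ r2c5=5.
Step 2. [r4c6∈{1,3,5}] 5 has one home in row 4: r4c6 ⇒ r4c6=5.
Step 3. [r1c6∈{1,3}] in col 6, 1 fits only at r1c6 ⇒ r1c6=1.
Step 4. [r4c1∈{1}] r4c1's peers cover all but 1 ⇒ r4c1=1.
Step 5. [r1c3∈{5}] r1c3's peers cover all but 5. So r1c3=5.
Step 6. [r1c4∈{3}] r1c4's peers cover all but 3. So r1c4=3.
Step 7. [r3c3∈{4}] r3c3 has the single candidate 4. So r3c3=4.
Step 8. [r6c5∈{2}] r6c5's peers cover all but 2. So r6c5=2.
Step 9. [r3c4∈{1}] only 1 remains possible at r3c4 ⇒ r3c4=1.
Step 10. [r2c3∈{1}] r2c3's peers cover all but 1, so r2c3=1.
Step 11. [r6c6∈{4}] r6c6's peers cover all but 4. So r6c6=4.
Step 12. [r5c6∈{3}] only 3 remains possible at r5c6 ⇒ r5c6=3.
Step 13. [r6c2∈{1}] r6c2 has the single candidate 1. So r6c2=1.
Step 14. [r3c2∈{5}] r3c2's peers cover all but 5. So r3c2=5.
Step 15. [r5c1∈{2}] r5c1 is down to just 2 ⇒ r5c1=2.
Step 16. [r5c4∈{5}] only 5 remains possible at r5c4, so r5c4=5.
Step 17. [r4c5∈{3}] r4c5's peers cover all but 3. So r4c5=3.

Answer: 6 2 5 3 4 1 / 4 3 1 2 5 6 / 3 5 4 1 6 2 / 1 6 2 4 3 5 / 2 4 6 5 1 3 / 5 1 3 6 2 4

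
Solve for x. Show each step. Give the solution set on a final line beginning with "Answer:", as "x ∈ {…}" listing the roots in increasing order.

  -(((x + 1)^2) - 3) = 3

Step 1. [-(((x + 1)^2) - 3) = 3] flip signs both sides, so neg: ((x + 1)^2) - 3 = -3.
Step 2. [((x + 1)^2) - 3 = -3] add 3: x sits inside (… - 3) ⇒ sub: (x + 1)^2 = 0.
Step 3. [(x + 1)^2 = 0] √ both sides: 0 ≥ 0 gives two branches, so sqrt: x + 1 = 0.
Step 4. [x + 1 = 0] peel the +1: subtract 1 from each side. So sub: x = -1.

Answer: x ∈ {-1}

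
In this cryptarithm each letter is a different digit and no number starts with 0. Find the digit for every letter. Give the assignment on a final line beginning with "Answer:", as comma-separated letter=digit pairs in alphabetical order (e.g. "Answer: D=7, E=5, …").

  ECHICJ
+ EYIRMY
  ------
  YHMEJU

Step 1. [col 1: J + Y ≡ U (mod 10)] J=8 is one option consistent with column 1 (J + Y ≡ U (mod 10), carry-in 0) — take it, so J=8.
Step 2. [col 1: J + Y ≡ U (mod 10)] column 1 (J + Y ≡ U (mod 10), carry-in 0) doesn't pin U yet; pick U=0 and continue, so U=0.
Step 3. [col 1: J + Y ≡ U (mod 10)] from column 1 (J=8, U=0, carry-in 0, digits 0,8 already taken and all letters distinct): Y must equal 2 ⇒ Y=2.
Step 4. [col 2: C + M ≡ J (mod 10)] several values work for C in column 2 (C + M ≡ J (mod 10), carry-in 1); try C=4. So C=4.
Step 5. [col 2: C + M ≡ J (mod 10)] in column 2 we have C+M≡J with carry-in 1; given C=4, J=8 and digits 0,2,4,8 already taken and all letters distinct, that pins M to 3 ⇒ M=3.
Step 6. [col 3: I + R ≡ E (mod 10)] column 3 (I + R ≡ E (mod 10), carry-in 0) doesn't pin I yet; pick I=5 and continue. So I=5.
Step 7. [col 3: I + R ≡ E (mod 10)] column 3 (I + R ≡ E (mod 10), carry-in 0) doesn't pin R yet; pick R=6 and continue, so R=6.
Step 8. [col 3: I + R ≡ E (mod 10)] column 3: given I=5, R=6, carry-in 0, and digits 0,2,3,4,5,6,8 already taken and all letters distinct, I+R≡E (mod 10) forces E=1. So E=1.
Step 9. [col 4: H + I ≡ M (mod 10)] from column 4 (I=5, M=3, carry-in 1, digits 0,1,2,3,4,5,6,8 already taken and all letters distinct): H must equal 7. So H=7.

Answer: C=4, E=1, H=7, I=5, J=8, M=3, R=6, U=0, Y=2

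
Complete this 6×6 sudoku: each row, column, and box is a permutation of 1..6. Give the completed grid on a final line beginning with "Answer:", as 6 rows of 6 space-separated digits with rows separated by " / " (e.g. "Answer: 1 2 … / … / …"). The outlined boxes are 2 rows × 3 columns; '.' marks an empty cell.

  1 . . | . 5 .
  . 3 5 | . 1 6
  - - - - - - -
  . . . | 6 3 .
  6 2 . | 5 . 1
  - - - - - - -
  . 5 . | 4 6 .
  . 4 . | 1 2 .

Step 1. [r6c1∈{3}] nothing but 3 survives at r6c1, so r6c1=3.
Step 2. [r1c6∈{2,3,4}] across box 2, 4 lands solely at r1c6 ⇒ r1c6=4.
Step 3. [r2c4∈{2}] r2c4 has the single candidate 2. So r2c4=2.
Step 4. [r1c3∈{2,6}] in row 1, 2 fits only at r1c3 ⇒ r1c3=2.
Step 5. [r4c3∈{3,4}] r4c3 is the only open cell in row 4 admitting 3, so r4c3=3.
Step 6. [r3c3∈{1,4}] in col 3, 4 fits only at r3c3. So r3c3=4.
Step 7. [r3c2∈{1}] nothing but 1 survives at r3c2, so r3c2=1.
Step 8. [r6c6∈{5}] nothing but 5 survives at r6c6, so r6c6=5.
Step 9. [r1c2∈{6}] r1c2 has the single candidate 6. So r1c2=6.
Step 10. [r5c3∈{1}] only 1 remains possible at r5c3 ⇒ r5c3=1.
Step 11. [r6c3∈{6}] only 6 remains possible at r6c3 ⇒ r6c3=6.
Step 12. [r5c1∈{2}] r5c1's peers cover all but 2 ⇒ r5c1=2.
Step 13. [r1c4∈{3}] nothing but 3 survives at r1c4 ⇒ r1c4=3.
Step 14. [r3c1∈{5}] r3c1's peers cover all but 5 ⇒ r3c1=5.
Step 15. [r5c6∈{3}] r5c6 is down to just 3. So r5c6=3.
Step 16. [r2c1∈{4}] r2c1's peers cover all but 4, so r2c1=4.
Step 17. [r4c5∈{4}] r4c5 has the single candidate 4, so r4c5=4.
Step 18. [r3c6∈{2}] r3c6's peers cover all but 2, so r3c6=2.

Answer: 1 6 2 3 5 4 / 4 3 5 2 1 6 / 5 1 4 6 3 2 / 6 2 3 5 4 1 / 2 5 1 4 6 3 / 3 4 6 1 2 5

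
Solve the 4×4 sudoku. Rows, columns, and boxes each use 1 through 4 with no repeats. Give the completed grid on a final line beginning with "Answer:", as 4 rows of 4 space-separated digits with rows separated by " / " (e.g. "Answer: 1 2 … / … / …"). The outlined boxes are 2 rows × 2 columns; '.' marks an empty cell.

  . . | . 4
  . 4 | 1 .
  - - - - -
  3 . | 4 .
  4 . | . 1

Step 1. [r4c2∈{2}] only 2 remains possible at r4c2 ⇒ r4c2=2.
Step 2. [r1c3∈{2,3}] col 3 places 2 nowhere but r1c3 ⇒ r1c3=2.
Step 3. [r3c2∈{1}] r3c2 has the single candidate 1 ⇒ r3c2=1.
Step 4. [r3c4∈{2}] r3c4 has the single candidate 2 ⇒ r3c4=2.
Step 5. [r2c1∈{2}] r2c1's peers cover all but 2, so r2c1=2.
Step 6. [r2c4∈{3}] r2c4's peers cover all but 3, so r2c4=3.
Step 7. [r4c3∈{3}] r4c3 is down to just 3, so r4c3=3.
Step 8. [r1c2∈{3}] nothing but 3 survives at r1c2 ⇒ r1c2=3.
Step 9. [r1c1∈{1}] r1c1's peers cover all but 1, so r1c1=1.

Answer: 1 3 2 4 / 2 4 1 3 / 3 1 4 2 / 4 2 3 1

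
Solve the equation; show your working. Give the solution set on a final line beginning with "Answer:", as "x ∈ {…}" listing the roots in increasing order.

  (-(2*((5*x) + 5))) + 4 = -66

Step 1. [(-(2*((5*x) + 5))) + 4 = -66] subtract 4: x sits inside (… + 4), so sub: -(2*((5*x) + 5)) = -70.
Step 2. [-(2*((5*x) + 5)) = -70] flip signs both sides ⇒ neg: 2*((5*x) + 5) = 70.
Step 3. [2*((5*x) + 5) = 70] 2·(inner) — divide through by 2, so div: (5*x) + 5 = 35.
Step 4. [(5*x) + 5 = 35] common factor 5 (LHS and 35) — divide through, so factor: x + 1 = 7.
Step 5. [x + 1 = 7] +1 is outermost — subtract 1 both sides, so sub: x = 6.

Answer: x ∈ {6}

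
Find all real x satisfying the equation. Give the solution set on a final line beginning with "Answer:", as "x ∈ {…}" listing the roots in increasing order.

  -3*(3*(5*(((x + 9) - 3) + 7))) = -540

Step 1. [-3*(3*(5*(((x + 9) - 3) + 7))) = -540] LHS = -3·(…); ÷-3 both sides. So div: 3*(5*(((x + 9) - 3) + 7)) = 180.
Step 2. [3*(5*(((x + 9) - 3) + 7)) = 180] divide by the outer 3 ⇒ div: 5*(((x + 9) - 3) + 7) = 60.
Step 3. [5*(((x + 9) - 3) + 7) = 60] divide by the outer 5 ⇒ div: ((x + 9) - 3) + 7 = 12.
Step 4. [((x + 9) - 3) + 7 = 12] +7 is outermost — subtract 7 both sides, so sub: (x + 9) - 3 = 5.
Step 5. [(x + 9) - 3 = 5] the outer -3 inverts by adding 3. So sub: x + 9 = 8.
Step 6. [x + 9 = 8] the outer +9 inverts by subtracting 9. So sub: x = -1.

Answer: x ∈ {-1}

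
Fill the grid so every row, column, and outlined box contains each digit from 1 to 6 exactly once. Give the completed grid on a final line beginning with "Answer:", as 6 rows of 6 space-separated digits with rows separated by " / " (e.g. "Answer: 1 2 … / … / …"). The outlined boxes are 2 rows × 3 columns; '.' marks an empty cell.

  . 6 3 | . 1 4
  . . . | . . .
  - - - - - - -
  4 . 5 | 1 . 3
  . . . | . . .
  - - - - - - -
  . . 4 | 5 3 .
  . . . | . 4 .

Step 1. [r3c2∈{2}] r3c2 is down to just 2, so r3c2=2.
Step 2. [r5c2∈{1}] r5c2 has the single candidate 1, so r5c2=1.
Step 3. [r1c4∈{2}] r1c4's peers cover all but 2, so r1c4=2.
Step 4. [r6c4∈{6}] only 6 remains possible at r6c4 ⇒ r6c4=6.
Step 5. [r4c3∈{1,6}] across col 3, 6 lands solely at r4c3, so r4c3=6.
Step 6. [r6c3∈{2}] r6c3 has the single candidate 2, so r6c3=2.
Step 7. [r1c1∈{5}] r1c1's peers cover all but 5 ⇒ r1c1=5.
Step 8. [r4c1∈{1,3}] 1 has one home in row 4: r4c1. So r4c1=1.
Step 9. [r2c6∈{5,6}] col 6 places 6 nowhere but r2c6 ⇒ r2c6=6.
Step 10. [r4c6∈{2,5}] across col 6, 5 lands solely at r4c6, so r4c6=5.
Step 11. [r6c1∈{3}] only 3 remains possible at r6c1, so r6c1=3.
Step 12. [r5c1∈{6}] r5c1 is down to just 6. So r5c1=6.
Step 13. [r2c5∈{5}] r2c5 has the single candidate 5. So r2c5=5.
Step 14. [r6c2∈{5}] r6c2's peers cover all but 5, so r6c2=5.
Step 15. [r4c4∈{4}] only 4 remains possible at r4c4 ⇒ r4c4=4.
Step 16. [r2c2∈{4}] r2c2's peers cover all but 4 ⇒ r2c2=4.
Step 17. [r2c1∈{2}] nothing but 2 survives at r2c1 ⇒ r2c1=2.
Step 18. [r3c5∈{6}] r3c5 is down to just 6, so r3c5=6.
Step 19. [r4c2∈{3}] r4c2 is down to just 3, so r4c2=3.
Step 20. [r2c4∈{3}] r2c4 has the single candidate 3, so r2c4=3.
Step 21. [r6c6∈{1}] r6c6's peers cover all but 1 ⇒ r6c6=1.
Step 22. [r4c5∈{2}] r4c5 is down to just 2 ⇒ r4c5=2.
Step 23. [r2c3∈{1}] only 1 remains possible at r2c3 ⇒ r2c3=1.
Step 24. [r5c6∈{2}] r5c6's peers cover all but 2 ⇒ r5c6=2.

Answer: 5 6 3 2 1 4 / 2 4 1 3 5 6 / 4 2 5 1 6 3 / 1 3 6 4 2 5 / 6 1 4 5 3 2 / 3 5 2 6 4 1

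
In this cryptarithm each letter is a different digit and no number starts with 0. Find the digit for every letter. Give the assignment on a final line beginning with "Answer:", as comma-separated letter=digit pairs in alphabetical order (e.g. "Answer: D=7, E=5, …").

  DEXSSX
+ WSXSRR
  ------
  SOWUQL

Step 1. [col 1: X + R ≡ L (mod 10)] several values work for L in column 1 (X + R ≡ L (mod 10), carry-in 0); try L=9 ⇒ L=9.
Step 2. [col 1: X + R ≡ L (mod 10)] column 1 (X + R ≡ L (mod 10), carry-in 0) doesn't pin R yet; pick R=3 and continue ⇒ R=3.
Step 3. [col 1: X + R ≡ L (mod 10)] in column 1 we have X+R≡L with carry-in 0; given R=3, L=9 and digits 3,9 already taken and all letters distinct, that pins X to 6. So X=6.
Step 4. [col 2: S + R ≡ Q (mod 10)] no forcing yet in column 2 (carry-in 0); S=4 is free and consistent — try it ⇒ S=4.
Step 5. [col 2: S + R ≡ Q (mod 10)] column 2: given S=4, R=3, carry-in 0, and digits 3,4,6,9 already taken and all letters distinct, S+R≡Q (mod 10) forces Q=7 ⇒ Q=7.
Step 6. [col 3: S + S ≡ U (mod 10)] column 3: given S=4, carry-in 0, and digits 3,4,6,7,9 already taken and all letters distinct, S+S≡U (mod 10) forces U=8. So U=8.
Step 7. [col 4: X + X ≡ W (mod 10)] column 4: given X=6, carry-in 0, and digits 3,4,6,7,8,9 already taken and all letters distinct, X+X≡W (mod 10) forces W=2. So W=2.
Step 8. [col 5: E + S ≡ O (mod 10)] no forcing yet in column 5 (carry-in 1); E=5 is free and consistent — try it. So E=5.
Step 9. [col 5: E + S ≡ O (mod 10)] in column 5 we have E+S≡O with carry-in 1; given E=5, S=4 and digits 2,3,4,5,6,7,8,9 already taken and all letters distinct, that pins O to 0 ⇒ O=0.
Step 10. [col 6: D + W ≡ S (mod 10)] in column 6 we have D+W≡S with carry-in 1; given W=2, S=4 and digits 0,2,3,4,5,6,7,8,9 already taken and all letters distinct, that pins D to 1 ⇒ D=1.

Answer: D=1, E=5, L=9, O=0, Q=7, R=3, S=4, U=8, W=2, X=6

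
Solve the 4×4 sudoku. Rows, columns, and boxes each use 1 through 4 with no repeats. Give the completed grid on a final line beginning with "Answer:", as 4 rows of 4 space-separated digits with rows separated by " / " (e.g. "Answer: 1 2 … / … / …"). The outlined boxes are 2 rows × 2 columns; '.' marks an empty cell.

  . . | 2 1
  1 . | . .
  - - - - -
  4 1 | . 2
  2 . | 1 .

Step 1. [r2c3∈{3,4}] in col 3, 4 fits only at r2c3, so r2c3=4.
Step 2. [r4c2∈{3}] nothing but 3 survives at r4c2. So r4c2=3.
Step 3. [r1c1∈{3}] r1c1 is down to just 3. So r1c1=3.
Step 4. [r3c3∈{3}] nothing but 3 survives at r3c3. So r3c3=3.
Step 5. [r2c4∈{3}] nothing but 3 survives at r2c4. So r2c4=3.
Step 6. [r2c2∈{2}] r2c2 has the single candidate 2. So r2c2=2.
Step 7. [r4c4∈{4}] only 4 remains possible at r4c4. So r4c4=4.
Step 8. [r1c2∈{4}] r1c2 has the single candidate 4 ⇒ r1c2=4.

Answer: 3 4 2 1 / 1 2 4 3 / 4 1 3 2 / 2 3 1 4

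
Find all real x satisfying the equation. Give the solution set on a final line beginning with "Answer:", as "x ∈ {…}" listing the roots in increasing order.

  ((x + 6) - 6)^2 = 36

Step 1. [((x + 6) - 6)^2 = 36] 36 ≥ 0, LHS is (·)² — take ±√, so sqrt: (x + 6) - 6 = 6 or -6.
Step 2. [(x + 6) - 6 = 6 or -6] the outer -6 inverts by adding 6, so sub: x + 6 = 12 or 0.
Step 3. [x + 6 = 12 or 0] the outer +6 inverts by subtracting 6 ⇒ sub: x = 6 or -6.

Answer: x ∈ {-6, 6}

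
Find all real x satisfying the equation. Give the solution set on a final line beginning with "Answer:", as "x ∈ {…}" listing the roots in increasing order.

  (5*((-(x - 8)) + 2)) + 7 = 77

Step 1. [(5*((-(x - 8)) + 2)) + 7 = 77] 7 comes off first (subtract 7) ⇒ sub: 5*((-(x - 8)) + 2) = 70.
Step 2. [5*((-(x - 8)) + 2) = 70] divide by the outer 5. So div: (-(x - 8)) + 2 = 14.
Step 3. [(-(x - 8)) + 2 = 14] 2 comes off first (subtract 2) ⇒ sub: -(x - 8) = 12.
Step 4. [-(x - 8) = 12] LHS negated; negate both sides. So neg: x - 8 = -12.
Step 5. [x - 8 = -12] -8 is outermost — add 8 both sides. So sub: x = -4.

Answer: x ∈ {-4}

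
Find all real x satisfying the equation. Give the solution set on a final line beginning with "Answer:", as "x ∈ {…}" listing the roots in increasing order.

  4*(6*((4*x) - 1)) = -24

Step 1. [4*(6*((4*x) - 1)) = -24] 4·(inner) — divide through by 4, so div: 6*((4*x) - 1) = -6.
Step 2. [6*((4*x) - 1) = -6] 6 out front; divide by 6. So div: (4*x) - 1 = -1.
Step 3. [(4*x) - 1 = -1] the outer -1 inverts by adding 1 ⇒ sub: 4*x = 0.
Step 4. [4*x = 0] 4 out front; divide by 4. So div: x = 0.

Answer: x ∈ {0}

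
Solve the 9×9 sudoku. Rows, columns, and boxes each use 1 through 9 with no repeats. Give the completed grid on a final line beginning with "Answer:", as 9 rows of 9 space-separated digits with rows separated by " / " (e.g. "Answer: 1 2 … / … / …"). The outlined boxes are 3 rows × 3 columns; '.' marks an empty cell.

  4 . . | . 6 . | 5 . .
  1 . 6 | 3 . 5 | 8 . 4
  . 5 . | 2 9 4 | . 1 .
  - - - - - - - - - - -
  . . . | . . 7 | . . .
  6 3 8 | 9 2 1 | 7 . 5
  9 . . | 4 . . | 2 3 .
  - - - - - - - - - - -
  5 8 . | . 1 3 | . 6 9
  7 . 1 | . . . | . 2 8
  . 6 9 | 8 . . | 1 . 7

Step 1. [r3c3∈{3,7}] r3c3 is the only open cell in row 3 admitting 7, so r3c3=7.
Step 2. [r2c2∈{2,9}] across row 2, 2 lands solely at r2c2, so r2c2=2.
Step 3. [r8c2∈{4}] nothing but 4 survives at r8c2, so r8c2=4.
Step 4. [r8c5∈{5}] only 5 remains possible at r8c5. So r8c5=5.
Step 5. [r4c3∈{2,4,5}] in col 3, 4 fits only at r4c3. So r4c3=4.
Step 6. [r2c8∈{7,9}] in row 2, 9 fits only at r2c8. So r2c8=9.
Step 7. [r6c5∈{8}] nothing but 8 survives at r6c5. So r6c5=8.
Step 8. [r6c6∈{6}] only 6 remains possible at r6c6, so r6c6=6.
Step 9. [r1c3∈{3}] r1c3 is down to just 3, so r1c3=3.
Step 10. [r4c2∈{1}] r4c2 is down to just 1, so r4c2=1.
Step 11. [r4c9∈{6}] nothing but 6 survives at r4c9. So r4c9=6.
Step 12. [r2c5∈{7}] r2c5's peers cover all but 7 ⇒ r2c5=7.
Step 13. [r4c1∈{2}] only 2 remains possible at r4c1 ⇒ r4c1=2.
Step 14. [r3c9∈{3}] nothing but 3 survives at r3c9, so r3c9=3.
Step 15. [r7c7∈{4}] only 4 remains possible at r7c7 ⇒ r7c7=4.
Step 16. [r9c5∈{4}] r9c5's peers cover all but 4. So r9c5=4.
Step 17. [r8c7∈{3}] nothing but 3 survives at r8c7. So r8c7=3.
Step 18. [r5c8∈{4}] r5c8 has the single candidate 4. So r5c8=4.
Step 19. [r9c1∈{3}] only 3 remains possible at r9c1, so r9c1=3.
Step 20. [r1c9∈{2}] r1c9 has the single candidate 2 ⇒ r1c9=2.
Step 21. [r6c3∈{5}] only 5 remains possible at r6c3 ⇒ r6c3=5.
Step 22. [r4c7∈{9}] r4c7's peers cover all but 9, so r4c7=9.
Step 23. [r4c4∈{5}] r4c4's peers cover all but 5 ⇒ r4c4=5.
Step 24. [r9c6∈{2}] r9c6 is down to just 2, so r9c6=2.
Step 25. [r7c4∈{7}] r7c4 is down to just 7, so r7c4=7.
Step 26. [r6c2∈{7}] r6c2 is down to just 7 ⇒ r6c2=7.
Step 27. [r3c7∈{6}] r3c7 has the single candidate 6. So r3c7=6.
Step 28. [r1c4∈{1}] r1c4 is down to just 1 ⇒ r1c4=1.
Step 29. [r4c8∈{8}] only 8 remains possible at r4c8. So r4c8=8.
Step 30. [r9c8∈{5}] r9c8 is down to just 5. So r9c8=5.
Step 31. [r1c6∈{8}] r1c6's peers cover all but 8 ⇒ r1c6=8.
Step 32. [r8c6∈{9}] r8c6 has the single candidate 9 ⇒ r8c6=9.
Step 33. [r3c1∈{8}] r3c1 has the single candidate 8. So r3c1=8.
Step 34. [r8c4∈{6}] r8c4 is down to just 6 ⇒ r8c4=6.
Step 35. [r4c5∈{3}] r4c5 has the single candidate 3, so r4c5=3.
Step 36. [r1c2∈{9}] r1c2 is down to just 9 ⇒ r1c2=9.
Step 37. [r1c8∈{7}] r1c8's peers cover all but 7, so r1c8=7.
Step 38. [r6c9∈{1}] nothing but 1 survives at r6c9, so r6c9=1.
Step 39. [r7c3∈{2}] only 2 remains possible at r7c3, so r7c3=2.

Answer: 4 9 3 1 6 8 5 7 2 / 1 2 6 3 7 5 8 9 4 / 8 5 7 2 9 4 6 1 3 / 2 1 4 5 3 7 9 8 6 / 6 3 8 9 2 1 7 4 5 / 9 7 5 4 8 6 2 3 1 / 5 8 2 7 1 3 4 6 9 / 7 4 1 6 5 9 3 2 8 / 3 6 9 8 4 2 1 5 7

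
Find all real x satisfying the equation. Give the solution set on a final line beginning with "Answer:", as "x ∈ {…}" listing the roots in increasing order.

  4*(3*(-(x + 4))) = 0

Step 1. [4*(3*(-(x + 4))) = 0] 4 out front; divide by 4 ⇒ div: 3*(-(x + 4)) = 0.
Step 2. [3*(-(x + 4)) = 0] LHS = 3·(…); ÷3 both sides. So div: -(x + 4) = 0.
Step 3. [-(x + 4) = 0] flip signs both sides. So neg: x + 4 = 0.
Step 4. [x + 4 = 0] subtract 4: x sits inside (… + 4). So sub: x = -4.

Answer: x ∈ {-4}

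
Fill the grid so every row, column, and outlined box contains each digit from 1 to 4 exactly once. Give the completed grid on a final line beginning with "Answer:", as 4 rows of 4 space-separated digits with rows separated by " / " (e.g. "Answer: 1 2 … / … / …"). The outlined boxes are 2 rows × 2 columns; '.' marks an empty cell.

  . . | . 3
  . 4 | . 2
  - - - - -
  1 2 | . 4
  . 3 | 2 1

Step 1. [r1c3∈{1,4}] in row 1, 4 fits only at r1c3. So r1c3=4.
Step 2. [r3c3∈{3}] r3c3's peers cover all but 3. So r3c3=3.
Step 3. [r1c2∈{1}] r1c2's peers cover all but 1. So r1c2=1.
Step 4. [r1c1∈{2}] r1c1 has the single candidate 2 ⇒ r1c1=2.
Step 5. [r2c1∈{3}] r2c1 has the single candidate 3. So r2c1=3.
Step 6. [r4c1∈{4}] r4c1 has the single candidate 4, so r4c1=4.
Step 7. [r2c3∈{1}] nothing but 1 survives at r2c3, so r2c3=1.

Answer: 2 1 4 3 / 3 4 1 2 / 1 2 3 4 / 4 3 2 1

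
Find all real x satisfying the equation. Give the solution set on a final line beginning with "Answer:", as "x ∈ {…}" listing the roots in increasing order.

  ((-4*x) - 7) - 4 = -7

Step 1. [((-4*x) - 7) - 4 = -7] add 4: x sits inside (… - 4). So sub: (-4*x) - 7 = -3.
Step 2. [(-4*x) - 7 = -3] 7 comes off first (add 7). So sub: -4*x = 4.
Step 3. [-4*x = 4] divide by the outer -4 ⇒ div: x = -1.

Answer: x ∈ {-1}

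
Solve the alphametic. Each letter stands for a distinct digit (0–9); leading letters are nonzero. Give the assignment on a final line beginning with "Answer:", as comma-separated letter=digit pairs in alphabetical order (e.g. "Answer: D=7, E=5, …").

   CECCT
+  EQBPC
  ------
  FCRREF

Step 1. [col 1: T + C ≡ F (mod 10)] column 1 (T + C ≡ F (mod 10), carry-in 0) doesn't pin F yet; pick F=1 and continue. So F=1.
Step 2. [col 1: T + C ≡ F (mod 10)] C=5 is one option consistent with column 1 (T + C ≡ F (mod 10), carry-in 0) — take it, so C=5.
Step 3. [col 1: T + C ≡ F (mod 10)] column 1 reads T+C+carry(0)=F with C=5, F=1; with digits 1,5 already taken and all letters distinct, the only value for T is 6. So T=6.
Step 4. [col 2: C + P ≡ E (mod 10)] column 2 (C + P ≡ E (mod 10), carry-in 1) doesn't pin E yet; pick E=9 and continue ⇒ E=9.
Step 5. [col 2: C + P ≡ E (mod 10)] in column 2 we have C+P≡E with carry-in 1; given C=5, E=9 and digits 1,5,6,9 already taken and all letters distinct, that pins P to 3 ⇒ P=3.
Step 6. [col 3: C + B ≡ R (mod 10)] R=7 is one option consistent with column 3 (C + B ≡ R (mod 10), carry-in 0) — take it ⇒ R=7.
Step 7. [col 3: C + B ≡ R (mod 10)] from column 3 (C=5, R=7, carry-in 0, digits 1,3,5,6,7,9 already taken and all letters distinct): B must equal 2, so B=2.
Step 8. [col 4: E + Q ≡ R (mod 10)] in column 4 we have E+Q≡R with carry-in 0; given E=9, R=7 and digits 1,2,3,5,6,7,9 already taken and all letters distinct, that pins Q to 8 ⇒ Q=8.

Answer: B=2, C=5, E=9, F=1, P=3, Q=8, R=7, T=6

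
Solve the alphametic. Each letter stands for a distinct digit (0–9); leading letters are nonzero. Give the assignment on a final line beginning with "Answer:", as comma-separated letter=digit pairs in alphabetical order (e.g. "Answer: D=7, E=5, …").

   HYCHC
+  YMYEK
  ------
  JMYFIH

Step 1. [col 1: C + K ≡ H (mod 10)] column 1 (C + K ≡ H (mod 10), carry-in 0) doesn't pin K yet; pick K=5 and continue. So K=5.
Step 2. [col 1: C + K ≡ H (mod 10)] no forcing yet in column 1 (carry-in 0); C=3 is free and consistent — try it. So C=3.
Step 3. [J] the sum has 6 digits but both addends have 5; that extra leading digit J is the final carry, namely 1 ⇒ J=1.
Step 4. [col 1: C + K ≡ H (mod 10)] column 1: given C=3, K=5, carry-in 0, and digits 1,3,5 already taken and all letters distinct, C+K≡H (mod 10) forces H=8, so H=8.
Step 5. [col 2: H + E ≡ I (mod 10)] several values work for E in column 2 (H + E ≡ I (mod 10), carry-in 0); try E=9, so E=9.
Step 6. [col 2: H + E ≡ I (mod 10)] column 2 reads H+E+carry(0)=I with H=8, E=9; with digits 1,3,5,8,9 already taken and all letters distinct, the only value for I is 7. So I=7.
Step 7. [col 3: C + Y ≡ F (mod 10)] no forcing yet in column 3 (carry-in 1); Y=2 is free and consistent — try it ⇒ Y=2.
Step 8. [col 3: C + Y ≡ F (mod 10)] from column 3 (C=3, Y=2, carry-in 1, digits 1,2,3,5,7,8,9 already taken and all letters distinct): F must equal 6 ⇒ F=6.
Step 9. [col 4: Y + M ≡ Y (mod 10)] from column 4 (Y=2, carry-in 0, digits 1,2,3,5,6,7,8,9 already taken and all letters distinct): M must equal 0. So M=0.

Answer: C=3, E=9, F=6, H=8, I=7, J=1, K=5, M=0, Y=2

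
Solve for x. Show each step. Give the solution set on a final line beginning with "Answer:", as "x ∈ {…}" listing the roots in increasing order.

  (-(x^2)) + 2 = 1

Step 1. [(-(x^2)) + 2 = 1] 2 comes off first (subtract 2). So sub: -(x^2) = -1.
Step 2. [-(x^2) = -1] leading − — multiply by −1. So neg: x^2 = 1.
Step 3. [x^2 = 1] √ both sides: 1 ≥ 0 gives two branches. So sqrt: x = 1 or -1.

Answer: x ∈ {-1, 1}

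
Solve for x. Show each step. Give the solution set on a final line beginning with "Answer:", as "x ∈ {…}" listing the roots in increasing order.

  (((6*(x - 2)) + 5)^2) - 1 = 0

Step 1. [(((6*(x - 2)) + 5)^2) - 1 = 0] 1 comes off first (add 1). So sub: ((6*(x - 2)) + 5)^2 = 1.
Step 2. [((6*(x - 2)) + 5)^2 = 1] LHS squared, RHS 1 ≥ 0: apply √ (±) ⇒ sqrt: (6*(x - 2)) + 5 = 1 or -1.
Step 3. [(6*(x - 2)) + 5 = 1 or -1] the outer +5 inverts by subtracting 5 ⇒ sub: 6*(x - 2) = -4 or -6.
Step 4. [6*(x - 2) = -4 or -6] divide by the outer 6. So div: x - 2 = -2/3 or -1.
Step 5. [x - 2 = -2/3 or -1] the outer -2 inverts by adding 2 ⇒ sub: x = 4/3 or 1.

Answer: x ∈ {1, 4/3}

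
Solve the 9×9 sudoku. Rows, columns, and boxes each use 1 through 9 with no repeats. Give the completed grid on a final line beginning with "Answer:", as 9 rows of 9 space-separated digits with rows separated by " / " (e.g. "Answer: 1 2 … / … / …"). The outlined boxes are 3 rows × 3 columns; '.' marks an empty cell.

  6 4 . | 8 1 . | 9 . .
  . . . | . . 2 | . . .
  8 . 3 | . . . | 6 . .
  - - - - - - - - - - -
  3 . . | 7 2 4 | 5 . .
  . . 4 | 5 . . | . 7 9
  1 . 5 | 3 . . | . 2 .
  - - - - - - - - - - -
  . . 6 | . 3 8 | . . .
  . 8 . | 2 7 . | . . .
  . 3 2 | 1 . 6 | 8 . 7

Step 1. [r2c7∈{1,3,4,7}] in col 7, 7 fits only at r2c7, so r2c7=7.
Step 2. [r3c2∈{1,2,5,7,9}] box 1 places 2 nowhere but r3c2 ⇒ r3c2=2.
Step 3. [r6c6∈{9}] only 9 remains possible at r6c6, so r6c6=9.
Step 4. [r8c6∈{5}] nothing but 5 survives at r8c6, so r8c6=5.
Step 5. [r7c1∈{4,5,7,9}] in col 1, 7 fits only at r7c1, so r7c1=7.
Step 6. [r6c7∈{4}] only 4 remains possible at r6c7 ⇒ r6c7=4.
Step 7. [r2c4∈{4,6,9}] r2c4 is the only open cell in col 4 admitting 6, so r2c4=6.
Step 8. [r1c6∈{3,7}] r1c6 is the only open cell in col 6 admitting 3. So r1c6=3.
Step 9. [r1c8∈{5}] only 5 remains possible at r1c8, so r1c8=5.
Step 10. [r7c9∈{1,2,4,5}] 5 has one home in col 9: r7c9. So r7c9=5.
Step 11. [r2c2∈{1,5,9}] col 2 places 5 nowhere but r2c2. So r2c2=5.
Step 12. [r7c2∈{1,9}] in col 2, 1 fits only at r7c2. So r7c2=1.
Step 13. [r8c3∈{9}] only 9 remains possible at r8c3 ⇒ r8c3=9.
Step 14. [r5c2∈{6}] r5c2 is down to just 6 ⇒ r5c2=6.
Step 15. [r8c1∈{4}] r8c1's peers cover all but 4 ⇒ r8c1=4.
Step 16. [r5c7∈{1,3}] r5c7 is the only open cell in row 5 admitting 3 ⇒ r5c7=3.
Step 17. [r8c7∈{1}] r8c7 is down to just 1. So r8c7=1.
Step 18. [r2c3∈{1}] only 1 remains possible at r2c3. So r2c3=1.
Step 19. [r6c5∈{6,8}] 6 has one home in col 5: r6c5, so r6c5=6.
Step 20. [r6c9∈{8}] r6c9 has the single candidate 8. So r6c9=8.
Step 21. [r2c8∈{3,4,8}] in row 2, 8 fits only at r2c8, so r2c8=8.
Step 22. [r3c5∈{4,5,9}] across row 3, 5 lands solely at r3c5. So r3c5=5.
Step 23. [r3c4∈{4,9}] 9 has one home in row 3: r3c4. So r3c4=9.
Step 24. [r7c4∈{4}] r7c4 is down to just 4 ⇒ r7c4=4.
Step 25. [r8c8∈{3,6}] r8c8 is the only open cell in col 8 admitting 3. So r8c8=3.
Step 26. [r4c8∈{1,6}] in col 8, 6 fits only at r4c8, so r4c8=6.
Step 27. [r9c8∈{4,9}] r9c8 is the only open cell in row 9 admitting 4, so r9c8=4.
Step 28. [r3c9∈{1,4}] 4 has one home in row 3: r3c9 ⇒ r3c9=4.
Step 29. [r9c1∈{5}] only 5 remains possible at r9c1, so r9c1=5.
Step 30. [r2c5∈{4}] r2c5 has the single candidate 4, so r2c5=4.
Step 31. [r2c1∈{9}] r2c1 is down to just 9 ⇒ r2c1=9.
Step 32. [r1c9∈{2}] nothing but 2 survives at r1c9. So r1c9=2.
Step 33. [r4c2∈{9}] only 9 remains possible at r4c2. So r4c2=9.
Step 34. [r5c5∈{8}] nothing but 8 survives at r5c5. So r5c5=8.
Step 35. [r3c6∈{7}] r3c6 is down to just 7, so r3c6=7.
Step 36. [r4c3∈{8}] only 8 remains possible at r4c3 ⇒ r4c3=8.
Step 37. [r9c5∈{9}] only 9 remains possible at r9c5 ⇒ r9c5=9.
Step 38. [r7c7∈{2}] r7c7 has the single candidate 2, so r7c7=2.
Step 39. [r6c2∈{7}] r6c2's peers cover all but 7 ⇒ r6c2=7.
Step 40. [r5c1∈{2}] nothing but 2 survives at r5c1. So r5c1=2.
Step 41. [r7c8∈{9}] r7c8 is down to just 9. So r7c8=9.
Step 42. [r3c8∈{1}] nothing but 1 survives at r3c8, so r3c8=1.
Step 43. [r1c3∈{7}] r1c3 has the single candidate 7 ⇒ r1c3=7.
Step 44. [r4c9∈{1}] nothing but 1 survives at r4c9, so r4c9=1.
Step 45. [r5c6∈{1}] r5c6 has the single candidate 1. So r5c6=1.
Step 46. [r2c9∈{3}] r2c9 has the single candidate 3, so r2c9=3.
Step 47. [r8c9∈{6}] r8c9 has the single candidate 6 ⇒ r8c9=6.

Answer: 6 4 7 8 1 3 9 5 2 / 9 5 1 6 4 2 7 8 3 / 8 2 3 9 5 7 6 1 4 / 3 9 8 7 2 4 5 6 1 / 2 6 4 5 8 1 3 7 9 / 1 7 5 3 6 9 4 2 8 / 7 1 6 4 3 8 2 9 5 / 4 8 9 2 7 5 1 3 6 / 5 3 2 1 9 6 8 4 7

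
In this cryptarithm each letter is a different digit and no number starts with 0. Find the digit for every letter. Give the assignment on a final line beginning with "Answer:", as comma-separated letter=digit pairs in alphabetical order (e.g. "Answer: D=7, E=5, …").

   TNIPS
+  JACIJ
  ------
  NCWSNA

Step 1. [col 1: S + J ≡ A (mod 10)] J=4 is one option consistent with column 1 (S + J ≡ A (mod 10), carry-in 0) — take it, so J=4.
Step 2. [col 1: S + J ≡ A (mod 10)] S=3 is one option consistent with column 1 (S + J ≡ A (mod 10), carry-in 0) — take it, so S=3.
Step 3. [col 1: S + J ≡ A (mod 10)] column 1: given S=3, J=4, carry-in 0, and digits 3,4 already taken and all letters distinct, S+J≡A (mod 10) forces A=7 ⇒ A=7.
Step 4. [col 2: P + I ≡ N (mod 10)] no forcing yet in column 2 (carry-in 0); P=9 is free and consistent — try it, so P=9.
Step 5. [col 2: P + I ≡ N (mod 10)] several values work for N in column 2 (P + I ≡ N (mod 10), carry-in 0); try N=1 ⇒ N=1.
Step 6. [col 2: P + I ≡ N (mod 10)] column 2 reads P+I+carry(0)=N with P=9, N=1; with digits 1,3,4,7,9 already taken and all letters distinct, the only value for I is 2. So I=2.
Step 7. [col 3: I + C ≡ S (mod 10)] in column 3 we have I+C≡S with carry-in 1; given I=2, S=3 and digits 1,2,3,4,7,9 already taken and all letters distinct, that pins C to 0, so C=0.
Step 8. [col 4: N + A ≡ W (mod 10)] in column 4 we have N+A≡W with carry-in 0; given N=1, A=7 and digits 0,1,2,3,4,7,9 already taken and all letters distinct, that pins W to 8. So W=8.
Step 9. [col 5: T + J ≡ C (mod 10)] column 5 reads T+J+carry(0)=C with J=4, C=0; with digits 0,1,2,3,4,7,8,9 already taken and all letters distinct, the only value for T is 6 ⇒ T=6.

Answer: A=7, C=0, I=2, J=4, N=1, P=9, S=3, T=6, W=8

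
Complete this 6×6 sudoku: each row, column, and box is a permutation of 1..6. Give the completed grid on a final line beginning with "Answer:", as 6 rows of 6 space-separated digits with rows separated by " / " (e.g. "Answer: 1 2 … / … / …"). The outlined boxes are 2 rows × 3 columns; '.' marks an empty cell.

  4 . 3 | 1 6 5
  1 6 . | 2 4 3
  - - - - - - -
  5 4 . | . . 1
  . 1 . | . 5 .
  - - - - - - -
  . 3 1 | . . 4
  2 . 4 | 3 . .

Step 1. [r3c4∈{6}] r3c4 is down to just 6 ⇒ r3c4=6.
Step 2. [r4c6∈{2}] only 2 remains possible at r4c6. So r4c6=2.
Step 3. [r5c1∈{6}] r5c1 has the single candidate 6. So r5c1=6.
Step 4. [r6c5∈{1}] nothing but 1 survives at r6c5 ⇒ r6c5=1.
Step 5. [r3c5∈{3}] r3c5's peers cover all but 3 ⇒ r3c5=3.
Step 6. [r4c3∈{6}] only 6 remains possible at r4c3, so r4c3=6.
Step 7. [r5c5∈{2}] r5c5 is down to just 2 ⇒ r5c5=2.
Step 8. [r6c6∈{6}] r6c6 is down to just 6 ⇒ r6c6=6.
Step 9. [r6c2∈{5}] r6c2's peers cover all but 5 ⇒ r6c2=5.
Step 10. [r2c3∈{5}] r2c3's peers cover all but 5, so r2c3=5.
Step 11. [r5c4∈{5}] r5c4's peers cover all but 5 ⇒ r5c4=5.
Step 12. [r4c1∈{3}] r4c1's peers cover all but 3 ⇒ r4c1=3.
Step 13. [r1c2∈{2}] r1c2's peers cover all but 2 ⇒ r1c2=2.
Step 14. [r4c4∈{4}] nothing but 4 survives at r4c4. So r4c4=4.
Step 15. [r3c3∈{2}] r3c3 has the single candidate 2, so r3c3=2.

Answer: 4 2 3 1 6 5 / 1 6 5 2 4 3 / 5 4 2 6 3 1 / 3 1 6 4 5 2 / 6 3 1 5 2 4 / 2 5 4 3 1 6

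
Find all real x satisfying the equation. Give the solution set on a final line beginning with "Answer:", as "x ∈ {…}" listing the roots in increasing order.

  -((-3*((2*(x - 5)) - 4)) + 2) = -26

Step 1. [-((-3*((2*(x - 5)) - 4)) + 2) = -26] flip signs both sides. So neg: (-3*((2*(x - 5)) - 4)) + 2 = 26.
Step 2. [(-3*((2*(x - 5)) - 4)) + 2 = 26] the outer +2 inverts by subtracting 2 ⇒ sub: -3*((2*(x - 5)) - 4) = 24.
Step 3. [-3*((2*(x - 5)) - 4) = 24] leading coefficient -3: divide by -3 ⇒ div: (2*(x - 5)) - 4 = -8.
Step 4. [(2*(x - 5)) - 4 = -8] peel the -4: add 4 from each side. So sub: 2*(x - 5) = -4.
Step 5. [2*(x - 5) = -4] LHS = 2·(…); ÷2 both sides. So div: x - 5 = -2.
Step 6. [x - 5 = -2] 5 comes off first (add 5), so sub: x = 3.

Answer: x ∈ {3}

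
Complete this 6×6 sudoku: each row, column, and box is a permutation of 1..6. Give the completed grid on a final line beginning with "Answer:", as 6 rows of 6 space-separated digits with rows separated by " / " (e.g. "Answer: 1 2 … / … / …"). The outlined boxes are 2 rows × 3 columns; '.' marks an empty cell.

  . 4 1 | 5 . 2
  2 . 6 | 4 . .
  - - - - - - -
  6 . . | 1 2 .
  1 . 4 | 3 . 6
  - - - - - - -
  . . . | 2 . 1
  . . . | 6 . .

Step 1. [r2c2∈{3,5}] r2c2 is the only open cell in row 2 admitting 5, so r2c2=5.
Step 2. [r3c3∈{3,5}] in box 3, 5 fits only at r3c3. So r3c3=5.
Step 3. [r5c3∈{3}] r5c3's peers cover all but 3. So r5c3=3.
Step 4. [r6c6∈{3,4,5}] 5 has one home in col 6: r6c6 ⇒ r6c6=5.
Step 5. [r6c5∈{3,4}] r6c5 is the only open cell in row 6 admitting 3 ⇒ r6c5=3.
Step 6. [r4c2∈{2}] nothing but 2 survives at r4c2. So r4c2=2.
Step 7. [r5c5∈{4}] r5c5 is down to just 4, so r5c5=4.
Step 8. [r1c1∈{3}] r1c1 is down to just 3 ⇒ r1c1=3.
Step 9. [r3c6∈{4}] nothing but 4 survives at r3c6 ⇒ r3c6=4.
Step 10. [r3c2∈{3}] r3c2 has the single candidate 3, so r3c2=3.
Step 11. [r6c1∈{4}] nothing but 4 survives at r6c1, so r6c1=4.
Step 12. [r6c2∈{1}] nothing but 1 survives at r6c2, so r6c2=1.
Step 13. [r6c3∈{2}] r6c3 is down to just 2 ⇒ r6c3=2.
Step 14. [r5c2∈{6}] r5c2 is down to just 6, so r5c2=6.
Step 15. [r2c5∈{1}] only 1 remains possible at r2c5. So r2c5=1.
Step 16. [r4c5∈{5}] r4c5 has the single candidate 5 ⇒ r4c5=5.
Step 17. [r1c5∈{6}] only 6 remains possible at r1c5, so r1c5=6.
Step 18. [r5c1∈{5}] r5c1 has the single candidate 5, so r5c1=5.
Step 19. [r2c6∈{3}] r2c6's peers cover all but 3 ⇒ r2c6=3.

Answer: 3 4 1 5 6 2 / 2 5 6 4 1 3 / 6 3 5 1 2 4 / 1 2 4 3 5 6 / 5 6 3 2 4 1 / 4 1 2 6 3 5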